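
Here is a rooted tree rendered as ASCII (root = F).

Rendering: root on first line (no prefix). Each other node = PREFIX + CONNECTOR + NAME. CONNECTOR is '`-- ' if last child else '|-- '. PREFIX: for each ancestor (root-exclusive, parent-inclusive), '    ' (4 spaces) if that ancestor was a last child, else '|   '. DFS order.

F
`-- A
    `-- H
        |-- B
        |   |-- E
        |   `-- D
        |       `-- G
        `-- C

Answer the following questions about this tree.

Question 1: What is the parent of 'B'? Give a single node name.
Answer: H

Derivation:
Scan adjacency: B appears as child of H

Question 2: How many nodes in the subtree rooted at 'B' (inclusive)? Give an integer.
Answer: 4

Derivation:
Subtree rooted at B contains: B, D, E, G
Count = 4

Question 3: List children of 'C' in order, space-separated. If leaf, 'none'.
Answer: none

Derivation:
Node C's children (from adjacency): (leaf)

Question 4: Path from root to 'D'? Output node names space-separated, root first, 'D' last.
Answer: F A H B D

Derivation:
Walk down from root: F -> A -> H -> B -> D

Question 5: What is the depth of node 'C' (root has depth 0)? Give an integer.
Path from root to C: F -> A -> H -> C
Depth = number of edges = 3

Answer: 3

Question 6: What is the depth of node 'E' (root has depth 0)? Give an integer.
Path from root to E: F -> A -> H -> B -> E
Depth = number of edges = 4

Answer: 4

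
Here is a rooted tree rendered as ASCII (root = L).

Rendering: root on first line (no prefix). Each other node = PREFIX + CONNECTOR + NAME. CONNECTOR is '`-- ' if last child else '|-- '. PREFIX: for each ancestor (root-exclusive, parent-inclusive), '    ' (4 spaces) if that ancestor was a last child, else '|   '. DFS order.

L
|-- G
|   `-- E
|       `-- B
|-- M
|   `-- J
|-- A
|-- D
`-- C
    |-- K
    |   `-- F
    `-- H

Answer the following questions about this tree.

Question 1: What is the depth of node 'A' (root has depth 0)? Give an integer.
Path from root to A: L -> A
Depth = number of edges = 1

Answer: 1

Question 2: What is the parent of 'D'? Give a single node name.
Answer: L

Derivation:
Scan adjacency: D appears as child of L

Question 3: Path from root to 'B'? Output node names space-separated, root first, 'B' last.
Answer: L G E B

Derivation:
Walk down from root: L -> G -> E -> B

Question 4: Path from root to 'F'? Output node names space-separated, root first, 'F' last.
Answer: L C K F

Derivation:
Walk down from root: L -> C -> K -> F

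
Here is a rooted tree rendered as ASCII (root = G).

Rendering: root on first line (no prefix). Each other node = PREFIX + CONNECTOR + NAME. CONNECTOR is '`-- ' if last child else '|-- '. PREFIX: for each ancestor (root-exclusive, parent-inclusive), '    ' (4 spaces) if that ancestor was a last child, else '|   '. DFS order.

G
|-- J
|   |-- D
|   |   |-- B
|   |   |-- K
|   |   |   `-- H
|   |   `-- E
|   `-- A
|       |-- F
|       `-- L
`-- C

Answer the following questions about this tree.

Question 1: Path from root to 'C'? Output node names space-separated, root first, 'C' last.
Answer: G C

Derivation:
Walk down from root: G -> C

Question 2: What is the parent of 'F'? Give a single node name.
Scan adjacency: F appears as child of A

Answer: A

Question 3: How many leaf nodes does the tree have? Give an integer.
Answer: 6

Derivation:
Leaves (nodes with no children): B, C, E, F, H, L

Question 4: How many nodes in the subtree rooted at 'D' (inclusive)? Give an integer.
Answer: 5

Derivation:
Subtree rooted at D contains: B, D, E, H, K
Count = 5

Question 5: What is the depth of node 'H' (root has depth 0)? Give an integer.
Answer: 4

Derivation:
Path from root to H: G -> J -> D -> K -> H
Depth = number of edges = 4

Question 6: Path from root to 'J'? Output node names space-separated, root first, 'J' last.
Walk down from root: G -> J

Answer: G J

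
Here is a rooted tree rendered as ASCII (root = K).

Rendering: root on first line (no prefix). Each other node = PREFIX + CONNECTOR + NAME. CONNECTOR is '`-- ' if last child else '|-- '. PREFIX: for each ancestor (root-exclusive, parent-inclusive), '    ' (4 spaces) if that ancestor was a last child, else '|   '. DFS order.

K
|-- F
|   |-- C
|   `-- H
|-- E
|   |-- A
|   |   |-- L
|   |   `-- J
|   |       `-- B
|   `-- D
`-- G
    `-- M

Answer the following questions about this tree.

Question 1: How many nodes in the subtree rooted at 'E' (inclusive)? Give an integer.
Subtree rooted at E contains: A, B, D, E, J, L
Count = 6

Answer: 6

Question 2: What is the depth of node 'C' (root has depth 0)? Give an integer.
Path from root to C: K -> F -> C
Depth = number of edges = 2

Answer: 2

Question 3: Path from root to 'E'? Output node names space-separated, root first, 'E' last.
Walk down from root: K -> E

Answer: K E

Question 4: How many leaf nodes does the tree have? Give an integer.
Answer: 6

Derivation:
Leaves (nodes with no children): B, C, D, H, L, M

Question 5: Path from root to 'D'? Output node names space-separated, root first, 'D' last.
Walk down from root: K -> E -> D

Answer: K E D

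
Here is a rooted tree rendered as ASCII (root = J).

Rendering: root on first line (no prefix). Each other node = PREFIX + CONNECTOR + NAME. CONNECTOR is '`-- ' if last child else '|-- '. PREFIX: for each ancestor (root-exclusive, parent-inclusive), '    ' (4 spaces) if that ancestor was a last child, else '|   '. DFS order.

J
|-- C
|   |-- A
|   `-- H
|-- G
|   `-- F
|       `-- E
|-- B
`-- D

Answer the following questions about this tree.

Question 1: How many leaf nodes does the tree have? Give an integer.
Answer: 5

Derivation:
Leaves (nodes with no children): A, B, D, E, H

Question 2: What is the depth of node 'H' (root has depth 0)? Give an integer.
Answer: 2

Derivation:
Path from root to H: J -> C -> H
Depth = number of edges = 2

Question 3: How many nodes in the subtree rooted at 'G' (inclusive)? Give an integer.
Subtree rooted at G contains: E, F, G
Count = 3

Answer: 3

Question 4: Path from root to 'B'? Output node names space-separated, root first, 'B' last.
Walk down from root: J -> B

Answer: J B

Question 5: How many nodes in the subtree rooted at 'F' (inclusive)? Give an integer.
Subtree rooted at F contains: E, F
Count = 2

Answer: 2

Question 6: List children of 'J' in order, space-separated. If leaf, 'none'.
Answer: C G B D

Derivation:
Node J's children (from adjacency): C, G, B, D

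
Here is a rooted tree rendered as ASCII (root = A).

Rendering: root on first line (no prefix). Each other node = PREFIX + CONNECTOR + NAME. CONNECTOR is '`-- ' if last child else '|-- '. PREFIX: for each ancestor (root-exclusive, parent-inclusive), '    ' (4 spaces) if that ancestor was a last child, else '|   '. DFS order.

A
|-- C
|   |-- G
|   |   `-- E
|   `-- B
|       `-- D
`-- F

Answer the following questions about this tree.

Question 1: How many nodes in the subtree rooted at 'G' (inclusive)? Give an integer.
Answer: 2

Derivation:
Subtree rooted at G contains: E, G
Count = 2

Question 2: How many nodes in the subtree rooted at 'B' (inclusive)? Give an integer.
Subtree rooted at B contains: B, D
Count = 2

Answer: 2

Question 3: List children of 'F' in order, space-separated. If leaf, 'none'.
Node F's children (from adjacency): (leaf)

Answer: none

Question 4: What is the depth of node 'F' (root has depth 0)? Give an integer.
Path from root to F: A -> F
Depth = number of edges = 1

Answer: 1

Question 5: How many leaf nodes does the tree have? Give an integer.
Leaves (nodes with no children): D, E, F

Answer: 3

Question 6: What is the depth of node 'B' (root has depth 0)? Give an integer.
Answer: 2

Derivation:
Path from root to B: A -> C -> B
Depth = number of edges = 2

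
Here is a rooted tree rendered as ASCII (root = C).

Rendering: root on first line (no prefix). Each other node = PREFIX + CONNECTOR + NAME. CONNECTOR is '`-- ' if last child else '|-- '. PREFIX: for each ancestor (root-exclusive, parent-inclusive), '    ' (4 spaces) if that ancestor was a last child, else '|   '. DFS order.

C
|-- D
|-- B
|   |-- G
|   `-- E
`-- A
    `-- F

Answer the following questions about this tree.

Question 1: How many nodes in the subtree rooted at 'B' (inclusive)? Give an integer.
Subtree rooted at B contains: B, E, G
Count = 3

Answer: 3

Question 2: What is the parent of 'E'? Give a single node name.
Scan adjacency: E appears as child of B

Answer: B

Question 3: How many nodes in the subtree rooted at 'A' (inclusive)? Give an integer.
Answer: 2

Derivation:
Subtree rooted at A contains: A, F
Count = 2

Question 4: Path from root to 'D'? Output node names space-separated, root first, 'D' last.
Answer: C D

Derivation:
Walk down from root: C -> D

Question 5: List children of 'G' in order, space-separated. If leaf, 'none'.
Node G's children (from adjacency): (leaf)

Answer: none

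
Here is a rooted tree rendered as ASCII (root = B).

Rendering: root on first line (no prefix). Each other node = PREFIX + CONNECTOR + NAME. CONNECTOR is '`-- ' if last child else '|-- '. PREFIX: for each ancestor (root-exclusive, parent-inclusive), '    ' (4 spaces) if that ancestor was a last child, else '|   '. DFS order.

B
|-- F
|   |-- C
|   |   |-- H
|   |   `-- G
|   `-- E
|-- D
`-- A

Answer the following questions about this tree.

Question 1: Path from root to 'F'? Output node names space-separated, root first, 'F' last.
Answer: B F

Derivation:
Walk down from root: B -> F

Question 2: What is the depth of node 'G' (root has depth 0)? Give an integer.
Answer: 3

Derivation:
Path from root to G: B -> F -> C -> G
Depth = number of edges = 3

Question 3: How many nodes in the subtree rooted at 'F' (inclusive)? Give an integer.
Subtree rooted at F contains: C, E, F, G, H
Count = 5

Answer: 5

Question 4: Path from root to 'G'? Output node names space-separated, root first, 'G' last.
Answer: B F C G

Derivation:
Walk down from root: B -> F -> C -> G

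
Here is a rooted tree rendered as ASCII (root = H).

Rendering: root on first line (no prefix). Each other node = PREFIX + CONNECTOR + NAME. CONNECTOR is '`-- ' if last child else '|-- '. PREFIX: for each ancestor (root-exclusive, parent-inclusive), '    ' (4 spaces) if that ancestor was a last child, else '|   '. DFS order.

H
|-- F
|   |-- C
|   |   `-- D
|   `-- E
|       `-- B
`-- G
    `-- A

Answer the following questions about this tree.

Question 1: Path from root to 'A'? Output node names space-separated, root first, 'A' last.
Walk down from root: H -> G -> A

Answer: H G A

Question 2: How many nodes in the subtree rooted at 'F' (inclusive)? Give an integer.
Answer: 5

Derivation:
Subtree rooted at F contains: B, C, D, E, F
Count = 5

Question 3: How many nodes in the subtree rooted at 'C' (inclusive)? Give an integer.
Answer: 2

Derivation:
Subtree rooted at C contains: C, D
Count = 2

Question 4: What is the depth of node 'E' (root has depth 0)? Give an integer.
Path from root to E: H -> F -> E
Depth = number of edges = 2

Answer: 2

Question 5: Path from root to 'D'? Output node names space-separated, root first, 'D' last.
Walk down from root: H -> F -> C -> D

Answer: H F C D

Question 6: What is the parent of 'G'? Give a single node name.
Scan adjacency: G appears as child of H

Answer: H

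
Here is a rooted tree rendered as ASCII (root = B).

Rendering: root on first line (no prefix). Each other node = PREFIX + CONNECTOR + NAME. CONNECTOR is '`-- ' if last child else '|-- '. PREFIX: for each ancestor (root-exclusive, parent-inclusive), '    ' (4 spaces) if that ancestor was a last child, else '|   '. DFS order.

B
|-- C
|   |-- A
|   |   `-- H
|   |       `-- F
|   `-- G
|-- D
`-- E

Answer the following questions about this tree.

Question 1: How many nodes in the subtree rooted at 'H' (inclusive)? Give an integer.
Subtree rooted at H contains: F, H
Count = 2

Answer: 2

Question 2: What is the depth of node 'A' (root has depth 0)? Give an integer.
Answer: 2

Derivation:
Path from root to A: B -> C -> A
Depth = number of edges = 2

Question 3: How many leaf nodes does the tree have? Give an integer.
Answer: 4

Derivation:
Leaves (nodes with no children): D, E, F, G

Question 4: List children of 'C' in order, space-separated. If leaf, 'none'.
Answer: A G

Derivation:
Node C's children (from adjacency): A, G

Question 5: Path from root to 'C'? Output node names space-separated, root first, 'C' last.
Answer: B C

Derivation:
Walk down from root: B -> C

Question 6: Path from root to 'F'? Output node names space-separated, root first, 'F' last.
Walk down from root: B -> C -> A -> H -> F

Answer: B C A H F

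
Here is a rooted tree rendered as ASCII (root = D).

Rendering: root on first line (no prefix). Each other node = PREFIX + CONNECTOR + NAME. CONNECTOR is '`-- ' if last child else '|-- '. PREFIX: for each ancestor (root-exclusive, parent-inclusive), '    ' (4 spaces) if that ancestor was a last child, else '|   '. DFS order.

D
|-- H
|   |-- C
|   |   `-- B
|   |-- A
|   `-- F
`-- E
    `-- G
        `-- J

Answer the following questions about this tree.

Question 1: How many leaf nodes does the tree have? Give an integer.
Answer: 4

Derivation:
Leaves (nodes with no children): A, B, F, J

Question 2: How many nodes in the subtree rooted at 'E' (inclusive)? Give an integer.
Answer: 3

Derivation:
Subtree rooted at E contains: E, G, J
Count = 3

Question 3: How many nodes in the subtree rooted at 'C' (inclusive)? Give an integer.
Answer: 2

Derivation:
Subtree rooted at C contains: B, C
Count = 2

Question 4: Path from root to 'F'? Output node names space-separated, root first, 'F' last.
Walk down from root: D -> H -> F

Answer: D H F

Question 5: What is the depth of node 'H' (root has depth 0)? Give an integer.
Answer: 1

Derivation:
Path from root to H: D -> H
Depth = number of edges = 1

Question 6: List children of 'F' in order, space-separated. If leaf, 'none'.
Answer: none

Derivation:
Node F's children (from adjacency): (leaf)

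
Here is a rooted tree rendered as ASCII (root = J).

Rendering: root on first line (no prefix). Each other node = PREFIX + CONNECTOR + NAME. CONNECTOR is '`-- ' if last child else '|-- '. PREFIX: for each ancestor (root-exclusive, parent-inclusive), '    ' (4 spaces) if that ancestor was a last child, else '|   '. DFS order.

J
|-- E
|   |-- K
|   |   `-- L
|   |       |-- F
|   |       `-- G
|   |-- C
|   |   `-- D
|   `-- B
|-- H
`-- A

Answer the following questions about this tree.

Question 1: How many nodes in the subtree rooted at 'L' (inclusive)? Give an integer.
Answer: 3

Derivation:
Subtree rooted at L contains: F, G, L
Count = 3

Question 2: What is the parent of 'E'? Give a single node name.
Answer: J

Derivation:
Scan adjacency: E appears as child of J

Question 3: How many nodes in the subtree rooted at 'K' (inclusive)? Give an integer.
Subtree rooted at K contains: F, G, K, L
Count = 4

Answer: 4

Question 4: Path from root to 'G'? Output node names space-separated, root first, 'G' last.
Walk down from root: J -> E -> K -> L -> G

Answer: J E K L G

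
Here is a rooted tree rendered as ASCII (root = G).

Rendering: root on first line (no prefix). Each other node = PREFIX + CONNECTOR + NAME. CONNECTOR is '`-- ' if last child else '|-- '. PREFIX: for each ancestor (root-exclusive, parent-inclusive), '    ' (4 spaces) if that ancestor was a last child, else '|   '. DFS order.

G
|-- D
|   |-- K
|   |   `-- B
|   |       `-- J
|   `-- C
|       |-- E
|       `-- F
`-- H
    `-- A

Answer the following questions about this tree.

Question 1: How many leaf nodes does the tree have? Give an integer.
Leaves (nodes with no children): A, E, F, J

Answer: 4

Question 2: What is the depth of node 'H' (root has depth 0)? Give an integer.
Path from root to H: G -> H
Depth = number of edges = 1

Answer: 1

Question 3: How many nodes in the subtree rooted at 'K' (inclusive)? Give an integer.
Answer: 3

Derivation:
Subtree rooted at K contains: B, J, K
Count = 3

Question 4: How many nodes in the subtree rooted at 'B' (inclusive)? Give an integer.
Subtree rooted at B contains: B, J
Count = 2

Answer: 2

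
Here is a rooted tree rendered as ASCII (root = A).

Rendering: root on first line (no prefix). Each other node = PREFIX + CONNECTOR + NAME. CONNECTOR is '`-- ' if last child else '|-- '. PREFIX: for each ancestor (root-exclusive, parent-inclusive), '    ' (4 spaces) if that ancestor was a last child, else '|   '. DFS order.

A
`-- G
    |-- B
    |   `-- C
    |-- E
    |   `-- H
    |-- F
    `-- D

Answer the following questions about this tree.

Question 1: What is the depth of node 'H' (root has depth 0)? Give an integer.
Answer: 3

Derivation:
Path from root to H: A -> G -> E -> H
Depth = number of edges = 3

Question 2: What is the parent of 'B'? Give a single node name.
Scan adjacency: B appears as child of G

Answer: G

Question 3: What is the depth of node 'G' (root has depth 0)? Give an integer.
Answer: 1

Derivation:
Path from root to G: A -> G
Depth = number of edges = 1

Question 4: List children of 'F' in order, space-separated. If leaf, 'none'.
Answer: none

Derivation:
Node F's children (from adjacency): (leaf)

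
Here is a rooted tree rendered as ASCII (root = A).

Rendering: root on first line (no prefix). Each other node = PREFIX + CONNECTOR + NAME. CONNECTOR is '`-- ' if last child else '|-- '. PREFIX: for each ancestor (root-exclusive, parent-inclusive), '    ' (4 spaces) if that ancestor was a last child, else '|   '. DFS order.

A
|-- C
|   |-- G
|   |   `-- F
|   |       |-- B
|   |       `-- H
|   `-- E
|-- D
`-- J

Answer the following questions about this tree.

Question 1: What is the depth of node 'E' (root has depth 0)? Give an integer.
Path from root to E: A -> C -> E
Depth = number of edges = 2

Answer: 2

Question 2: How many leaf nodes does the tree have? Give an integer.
Answer: 5

Derivation:
Leaves (nodes with no children): B, D, E, H, J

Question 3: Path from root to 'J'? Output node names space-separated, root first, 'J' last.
Walk down from root: A -> J

Answer: A J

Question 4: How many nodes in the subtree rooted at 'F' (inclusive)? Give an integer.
Subtree rooted at F contains: B, F, H
Count = 3

Answer: 3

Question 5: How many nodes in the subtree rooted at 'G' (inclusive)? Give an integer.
Answer: 4

Derivation:
Subtree rooted at G contains: B, F, G, H
Count = 4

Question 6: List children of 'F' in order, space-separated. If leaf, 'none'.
Node F's children (from adjacency): B, H

Answer: B H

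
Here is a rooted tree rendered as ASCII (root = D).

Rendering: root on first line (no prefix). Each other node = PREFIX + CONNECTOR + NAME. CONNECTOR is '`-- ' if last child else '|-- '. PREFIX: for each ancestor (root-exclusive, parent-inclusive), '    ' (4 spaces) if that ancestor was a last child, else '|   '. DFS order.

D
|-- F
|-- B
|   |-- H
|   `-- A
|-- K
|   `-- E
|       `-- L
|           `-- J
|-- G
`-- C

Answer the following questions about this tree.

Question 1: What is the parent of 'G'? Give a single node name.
Scan adjacency: G appears as child of D

Answer: D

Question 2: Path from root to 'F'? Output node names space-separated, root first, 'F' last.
Walk down from root: D -> F

Answer: D F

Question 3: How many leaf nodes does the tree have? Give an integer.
Leaves (nodes with no children): A, C, F, G, H, J

Answer: 6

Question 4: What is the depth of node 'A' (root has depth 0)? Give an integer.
Path from root to A: D -> B -> A
Depth = number of edges = 2

Answer: 2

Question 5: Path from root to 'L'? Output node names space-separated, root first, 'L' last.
Answer: D K E L

Derivation:
Walk down from root: D -> K -> E -> L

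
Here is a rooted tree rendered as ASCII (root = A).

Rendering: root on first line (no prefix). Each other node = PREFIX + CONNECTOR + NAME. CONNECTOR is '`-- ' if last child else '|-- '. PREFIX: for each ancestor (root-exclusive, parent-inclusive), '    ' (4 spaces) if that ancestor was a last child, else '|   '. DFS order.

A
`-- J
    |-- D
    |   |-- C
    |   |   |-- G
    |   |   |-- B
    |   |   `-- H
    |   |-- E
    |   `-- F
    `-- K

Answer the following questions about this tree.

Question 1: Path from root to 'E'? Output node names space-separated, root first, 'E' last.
Answer: A J D E

Derivation:
Walk down from root: A -> J -> D -> E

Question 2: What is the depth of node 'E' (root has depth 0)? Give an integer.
Path from root to E: A -> J -> D -> E
Depth = number of edges = 3

Answer: 3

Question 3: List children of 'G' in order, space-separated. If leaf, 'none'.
Answer: none

Derivation:
Node G's children (from adjacency): (leaf)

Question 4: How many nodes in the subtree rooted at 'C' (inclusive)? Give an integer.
Subtree rooted at C contains: B, C, G, H
Count = 4

Answer: 4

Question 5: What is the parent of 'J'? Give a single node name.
Answer: A

Derivation:
Scan adjacency: J appears as child of A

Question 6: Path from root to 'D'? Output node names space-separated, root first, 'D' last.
Walk down from root: A -> J -> D

Answer: A J D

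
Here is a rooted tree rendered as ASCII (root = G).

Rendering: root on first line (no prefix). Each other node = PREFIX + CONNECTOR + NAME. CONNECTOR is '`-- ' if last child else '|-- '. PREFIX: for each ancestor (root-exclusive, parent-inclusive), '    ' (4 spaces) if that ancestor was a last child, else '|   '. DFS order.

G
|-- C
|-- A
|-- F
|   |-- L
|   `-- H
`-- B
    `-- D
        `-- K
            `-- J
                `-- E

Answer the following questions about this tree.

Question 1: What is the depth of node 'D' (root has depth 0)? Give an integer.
Answer: 2

Derivation:
Path from root to D: G -> B -> D
Depth = number of edges = 2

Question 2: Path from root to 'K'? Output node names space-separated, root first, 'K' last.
Walk down from root: G -> B -> D -> K

Answer: G B D K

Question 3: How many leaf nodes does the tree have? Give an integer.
Leaves (nodes with no children): A, C, E, H, L

Answer: 5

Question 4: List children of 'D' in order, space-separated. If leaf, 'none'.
Answer: K

Derivation:
Node D's children (from adjacency): K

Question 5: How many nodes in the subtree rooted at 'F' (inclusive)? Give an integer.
Answer: 3

Derivation:
Subtree rooted at F contains: F, H, L
Count = 3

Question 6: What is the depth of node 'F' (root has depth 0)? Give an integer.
Path from root to F: G -> F
Depth = number of edges = 1

Answer: 1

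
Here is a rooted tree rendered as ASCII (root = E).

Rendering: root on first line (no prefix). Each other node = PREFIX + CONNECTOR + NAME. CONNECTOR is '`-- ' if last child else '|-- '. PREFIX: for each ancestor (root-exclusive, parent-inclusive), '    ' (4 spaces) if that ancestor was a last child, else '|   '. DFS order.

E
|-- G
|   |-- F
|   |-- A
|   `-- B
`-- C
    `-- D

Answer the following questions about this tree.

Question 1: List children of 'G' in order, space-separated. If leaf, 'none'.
Node G's children (from adjacency): F, A, B

Answer: F A B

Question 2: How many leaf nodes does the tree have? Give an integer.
Answer: 4

Derivation:
Leaves (nodes with no children): A, B, D, F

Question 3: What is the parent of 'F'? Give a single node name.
Scan adjacency: F appears as child of G

Answer: G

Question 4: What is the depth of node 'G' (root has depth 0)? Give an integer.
Answer: 1

Derivation:
Path from root to G: E -> G
Depth = number of edges = 1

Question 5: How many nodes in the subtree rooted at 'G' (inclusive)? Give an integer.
Answer: 4

Derivation:
Subtree rooted at G contains: A, B, F, G
Count = 4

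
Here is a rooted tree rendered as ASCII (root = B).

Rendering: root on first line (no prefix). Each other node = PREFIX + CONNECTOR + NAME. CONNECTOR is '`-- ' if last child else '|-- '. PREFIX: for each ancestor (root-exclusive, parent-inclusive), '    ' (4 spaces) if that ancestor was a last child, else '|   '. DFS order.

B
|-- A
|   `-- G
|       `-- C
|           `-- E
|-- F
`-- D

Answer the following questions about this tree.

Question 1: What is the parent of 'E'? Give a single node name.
Answer: C

Derivation:
Scan adjacency: E appears as child of C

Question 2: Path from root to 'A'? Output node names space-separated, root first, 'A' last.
Answer: B A

Derivation:
Walk down from root: B -> A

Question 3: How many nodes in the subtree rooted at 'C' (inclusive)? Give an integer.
Subtree rooted at C contains: C, E
Count = 2

Answer: 2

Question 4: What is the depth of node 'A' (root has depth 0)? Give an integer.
Answer: 1

Derivation:
Path from root to A: B -> A
Depth = number of edges = 1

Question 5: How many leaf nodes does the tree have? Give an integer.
Answer: 3

Derivation:
Leaves (nodes with no children): D, E, F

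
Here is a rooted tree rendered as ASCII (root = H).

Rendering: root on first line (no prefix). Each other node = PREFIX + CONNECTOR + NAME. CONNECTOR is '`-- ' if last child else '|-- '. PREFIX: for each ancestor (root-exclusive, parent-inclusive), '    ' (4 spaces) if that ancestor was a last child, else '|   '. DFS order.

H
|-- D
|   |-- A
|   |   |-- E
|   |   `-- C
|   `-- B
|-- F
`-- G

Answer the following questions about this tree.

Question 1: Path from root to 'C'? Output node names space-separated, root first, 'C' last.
Walk down from root: H -> D -> A -> C

Answer: H D A C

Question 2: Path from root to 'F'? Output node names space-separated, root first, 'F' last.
Answer: H F

Derivation:
Walk down from root: H -> F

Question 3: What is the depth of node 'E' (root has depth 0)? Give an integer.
Answer: 3

Derivation:
Path from root to E: H -> D -> A -> E
Depth = number of edges = 3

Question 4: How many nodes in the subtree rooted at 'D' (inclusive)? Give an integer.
Answer: 5

Derivation:
Subtree rooted at D contains: A, B, C, D, E
Count = 5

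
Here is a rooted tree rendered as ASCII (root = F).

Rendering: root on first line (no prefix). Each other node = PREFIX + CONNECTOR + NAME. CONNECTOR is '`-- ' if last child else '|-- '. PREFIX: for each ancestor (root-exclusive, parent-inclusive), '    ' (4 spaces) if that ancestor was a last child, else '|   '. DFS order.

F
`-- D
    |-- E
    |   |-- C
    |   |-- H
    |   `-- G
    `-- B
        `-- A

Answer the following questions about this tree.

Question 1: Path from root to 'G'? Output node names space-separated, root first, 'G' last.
Walk down from root: F -> D -> E -> G

Answer: F D E G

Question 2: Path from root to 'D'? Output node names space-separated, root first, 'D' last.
Answer: F D

Derivation:
Walk down from root: F -> D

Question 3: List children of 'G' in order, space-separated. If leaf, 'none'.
Answer: none

Derivation:
Node G's children (from adjacency): (leaf)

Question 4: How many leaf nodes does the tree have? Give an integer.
Leaves (nodes with no children): A, C, G, H

Answer: 4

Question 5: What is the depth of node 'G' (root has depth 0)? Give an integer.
Answer: 3

Derivation:
Path from root to G: F -> D -> E -> G
Depth = number of edges = 3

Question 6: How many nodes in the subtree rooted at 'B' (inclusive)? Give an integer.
Answer: 2

Derivation:
Subtree rooted at B contains: A, B
Count = 2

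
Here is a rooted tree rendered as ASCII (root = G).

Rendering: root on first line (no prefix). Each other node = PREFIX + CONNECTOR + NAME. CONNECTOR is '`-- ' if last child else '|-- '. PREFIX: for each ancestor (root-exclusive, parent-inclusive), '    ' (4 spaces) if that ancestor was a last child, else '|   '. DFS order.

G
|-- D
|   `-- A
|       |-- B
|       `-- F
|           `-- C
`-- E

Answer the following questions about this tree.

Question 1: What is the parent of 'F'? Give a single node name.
Answer: A

Derivation:
Scan adjacency: F appears as child of A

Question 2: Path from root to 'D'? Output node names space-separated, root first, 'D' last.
Answer: G D

Derivation:
Walk down from root: G -> D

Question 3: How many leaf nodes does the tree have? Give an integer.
Leaves (nodes with no children): B, C, E

Answer: 3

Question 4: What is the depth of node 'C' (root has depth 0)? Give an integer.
Path from root to C: G -> D -> A -> F -> C
Depth = number of edges = 4

Answer: 4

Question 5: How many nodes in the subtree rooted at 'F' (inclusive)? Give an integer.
Subtree rooted at F contains: C, F
Count = 2

Answer: 2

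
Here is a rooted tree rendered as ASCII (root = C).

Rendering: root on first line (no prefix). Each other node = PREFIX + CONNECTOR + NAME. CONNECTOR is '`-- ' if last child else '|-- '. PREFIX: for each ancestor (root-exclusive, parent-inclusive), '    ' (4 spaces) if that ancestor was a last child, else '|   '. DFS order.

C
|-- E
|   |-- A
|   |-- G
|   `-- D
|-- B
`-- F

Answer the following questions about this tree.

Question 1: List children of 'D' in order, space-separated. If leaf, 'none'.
Node D's children (from adjacency): (leaf)

Answer: none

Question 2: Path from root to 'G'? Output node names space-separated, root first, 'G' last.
Answer: C E G

Derivation:
Walk down from root: C -> E -> G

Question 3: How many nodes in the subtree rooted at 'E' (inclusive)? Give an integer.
Subtree rooted at E contains: A, D, E, G
Count = 4

Answer: 4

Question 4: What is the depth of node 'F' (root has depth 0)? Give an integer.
Path from root to F: C -> F
Depth = number of edges = 1

Answer: 1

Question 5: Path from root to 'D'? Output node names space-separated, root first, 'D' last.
Walk down from root: C -> E -> D

Answer: C E D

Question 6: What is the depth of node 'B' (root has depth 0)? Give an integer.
Path from root to B: C -> B
Depth = number of edges = 1

Answer: 1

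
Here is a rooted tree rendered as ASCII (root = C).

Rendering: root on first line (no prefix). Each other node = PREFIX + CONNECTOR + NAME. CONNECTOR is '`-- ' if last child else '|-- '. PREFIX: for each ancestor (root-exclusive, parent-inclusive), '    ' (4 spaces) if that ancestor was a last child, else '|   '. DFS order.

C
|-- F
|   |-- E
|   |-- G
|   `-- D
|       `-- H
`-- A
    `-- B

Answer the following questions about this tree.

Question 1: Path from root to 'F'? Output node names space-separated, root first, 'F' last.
Walk down from root: C -> F

Answer: C F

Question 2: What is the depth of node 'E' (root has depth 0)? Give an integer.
Answer: 2

Derivation:
Path from root to E: C -> F -> E
Depth = number of edges = 2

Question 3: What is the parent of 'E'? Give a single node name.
Scan adjacency: E appears as child of F

Answer: F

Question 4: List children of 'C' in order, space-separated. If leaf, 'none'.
Node C's children (from adjacency): F, A

Answer: F A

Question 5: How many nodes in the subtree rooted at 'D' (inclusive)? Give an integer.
Subtree rooted at D contains: D, H
Count = 2

Answer: 2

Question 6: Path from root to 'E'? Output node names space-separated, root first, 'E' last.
Answer: C F E

Derivation:
Walk down from root: C -> F -> E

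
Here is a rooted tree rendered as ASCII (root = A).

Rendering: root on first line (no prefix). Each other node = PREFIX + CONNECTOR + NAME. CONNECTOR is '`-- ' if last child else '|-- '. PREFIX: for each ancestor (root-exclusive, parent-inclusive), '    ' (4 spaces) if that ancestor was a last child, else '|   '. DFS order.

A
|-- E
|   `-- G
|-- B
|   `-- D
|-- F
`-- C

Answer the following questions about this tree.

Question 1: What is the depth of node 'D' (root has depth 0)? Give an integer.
Path from root to D: A -> B -> D
Depth = number of edges = 2

Answer: 2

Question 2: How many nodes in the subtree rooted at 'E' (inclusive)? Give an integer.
Subtree rooted at E contains: E, G
Count = 2

Answer: 2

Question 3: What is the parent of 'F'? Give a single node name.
Scan adjacency: F appears as child of A

Answer: A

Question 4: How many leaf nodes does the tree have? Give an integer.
Leaves (nodes with no children): C, D, F, G

Answer: 4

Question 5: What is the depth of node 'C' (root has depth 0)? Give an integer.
Path from root to C: A -> C
Depth = number of edges = 1

Answer: 1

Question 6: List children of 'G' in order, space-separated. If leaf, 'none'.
Node G's children (from adjacency): (leaf)

Answer: none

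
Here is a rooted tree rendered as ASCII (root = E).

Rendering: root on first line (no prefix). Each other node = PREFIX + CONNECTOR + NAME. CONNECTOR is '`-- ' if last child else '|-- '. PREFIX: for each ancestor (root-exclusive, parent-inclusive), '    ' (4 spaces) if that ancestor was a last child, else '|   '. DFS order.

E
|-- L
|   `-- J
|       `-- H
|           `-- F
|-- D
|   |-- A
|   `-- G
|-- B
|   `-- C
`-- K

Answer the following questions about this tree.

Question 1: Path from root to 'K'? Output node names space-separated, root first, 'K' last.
Answer: E K

Derivation:
Walk down from root: E -> K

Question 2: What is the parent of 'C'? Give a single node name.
Answer: B

Derivation:
Scan adjacency: C appears as child of B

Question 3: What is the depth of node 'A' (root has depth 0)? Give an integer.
Path from root to A: E -> D -> A
Depth = number of edges = 2

Answer: 2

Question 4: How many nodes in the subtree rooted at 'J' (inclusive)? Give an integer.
Answer: 3

Derivation:
Subtree rooted at J contains: F, H, J
Count = 3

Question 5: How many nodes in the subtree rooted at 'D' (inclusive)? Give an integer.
Subtree rooted at D contains: A, D, G
Count = 3

Answer: 3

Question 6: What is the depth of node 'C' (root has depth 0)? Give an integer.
Answer: 2

Derivation:
Path from root to C: E -> B -> C
Depth = number of edges = 2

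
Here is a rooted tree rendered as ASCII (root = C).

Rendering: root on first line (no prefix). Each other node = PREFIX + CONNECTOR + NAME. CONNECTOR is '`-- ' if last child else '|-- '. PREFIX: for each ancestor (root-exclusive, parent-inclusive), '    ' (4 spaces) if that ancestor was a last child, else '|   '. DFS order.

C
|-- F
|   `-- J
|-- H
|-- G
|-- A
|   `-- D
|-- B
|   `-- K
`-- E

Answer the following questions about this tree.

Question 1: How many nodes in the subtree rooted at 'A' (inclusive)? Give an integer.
Answer: 2

Derivation:
Subtree rooted at A contains: A, D
Count = 2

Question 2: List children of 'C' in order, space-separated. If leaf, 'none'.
Answer: F H G A B E

Derivation:
Node C's children (from adjacency): F, H, G, A, B, E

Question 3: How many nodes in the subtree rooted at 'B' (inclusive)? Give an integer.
Answer: 2

Derivation:
Subtree rooted at B contains: B, K
Count = 2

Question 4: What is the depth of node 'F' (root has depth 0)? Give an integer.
Answer: 1

Derivation:
Path from root to F: C -> F
Depth = number of edges = 1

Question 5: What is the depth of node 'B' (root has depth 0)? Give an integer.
Answer: 1

Derivation:
Path from root to B: C -> B
Depth = number of edges = 1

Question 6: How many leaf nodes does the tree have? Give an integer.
Leaves (nodes with no children): D, E, G, H, J, K

Answer: 6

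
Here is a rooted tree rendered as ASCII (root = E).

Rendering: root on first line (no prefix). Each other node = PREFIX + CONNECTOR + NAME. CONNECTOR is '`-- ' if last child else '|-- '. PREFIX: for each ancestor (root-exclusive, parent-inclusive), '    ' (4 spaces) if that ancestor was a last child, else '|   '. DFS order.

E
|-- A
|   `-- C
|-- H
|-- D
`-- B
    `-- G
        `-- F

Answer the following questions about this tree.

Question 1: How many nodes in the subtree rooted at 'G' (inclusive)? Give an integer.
Answer: 2

Derivation:
Subtree rooted at G contains: F, G
Count = 2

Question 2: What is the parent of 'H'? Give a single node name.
Answer: E

Derivation:
Scan adjacency: H appears as child of E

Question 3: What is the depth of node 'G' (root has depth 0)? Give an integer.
Answer: 2

Derivation:
Path from root to G: E -> B -> G
Depth = number of edges = 2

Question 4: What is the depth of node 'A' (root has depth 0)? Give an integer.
Answer: 1

Derivation:
Path from root to A: E -> A
Depth = number of edges = 1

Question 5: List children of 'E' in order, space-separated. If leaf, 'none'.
Answer: A H D B

Derivation:
Node E's children (from adjacency): A, H, D, B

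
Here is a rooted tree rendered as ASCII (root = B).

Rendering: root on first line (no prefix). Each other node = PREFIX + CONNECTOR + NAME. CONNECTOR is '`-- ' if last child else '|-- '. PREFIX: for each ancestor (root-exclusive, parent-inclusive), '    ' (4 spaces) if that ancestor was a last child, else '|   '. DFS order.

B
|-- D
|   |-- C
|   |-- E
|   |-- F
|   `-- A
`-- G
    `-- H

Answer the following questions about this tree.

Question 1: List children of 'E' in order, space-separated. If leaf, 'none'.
Node E's children (from adjacency): (leaf)

Answer: none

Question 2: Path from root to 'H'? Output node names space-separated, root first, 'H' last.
Answer: B G H

Derivation:
Walk down from root: B -> G -> H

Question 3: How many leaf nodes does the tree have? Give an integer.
Answer: 5

Derivation:
Leaves (nodes with no children): A, C, E, F, H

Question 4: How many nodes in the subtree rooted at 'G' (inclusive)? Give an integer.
Answer: 2

Derivation:
Subtree rooted at G contains: G, H
Count = 2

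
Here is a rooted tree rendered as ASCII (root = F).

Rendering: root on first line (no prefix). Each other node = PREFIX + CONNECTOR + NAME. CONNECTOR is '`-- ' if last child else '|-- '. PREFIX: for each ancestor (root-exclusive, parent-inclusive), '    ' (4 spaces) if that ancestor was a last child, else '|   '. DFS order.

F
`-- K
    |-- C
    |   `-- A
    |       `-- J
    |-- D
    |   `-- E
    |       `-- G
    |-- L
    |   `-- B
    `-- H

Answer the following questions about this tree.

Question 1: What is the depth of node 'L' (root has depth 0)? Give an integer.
Path from root to L: F -> K -> L
Depth = number of edges = 2

Answer: 2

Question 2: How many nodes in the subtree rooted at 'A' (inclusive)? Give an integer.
Subtree rooted at A contains: A, J
Count = 2

Answer: 2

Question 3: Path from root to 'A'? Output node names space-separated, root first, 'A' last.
Walk down from root: F -> K -> C -> A

Answer: F K C A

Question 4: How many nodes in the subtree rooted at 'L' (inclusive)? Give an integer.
Subtree rooted at L contains: B, L
Count = 2

Answer: 2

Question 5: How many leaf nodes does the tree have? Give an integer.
Leaves (nodes with no children): B, G, H, J

Answer: 4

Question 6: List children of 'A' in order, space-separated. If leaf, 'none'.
Node A's children (from adjacency): J

Answer: J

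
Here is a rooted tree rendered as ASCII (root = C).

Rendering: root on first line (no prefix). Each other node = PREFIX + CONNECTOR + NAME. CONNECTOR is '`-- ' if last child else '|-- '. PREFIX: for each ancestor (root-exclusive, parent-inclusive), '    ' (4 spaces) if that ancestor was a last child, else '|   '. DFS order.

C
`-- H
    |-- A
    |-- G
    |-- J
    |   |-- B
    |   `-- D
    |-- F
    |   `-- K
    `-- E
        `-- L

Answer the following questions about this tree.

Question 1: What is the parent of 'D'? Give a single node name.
Scan adjacency: D appears as child of J

Answer: J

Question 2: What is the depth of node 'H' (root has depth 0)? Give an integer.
Path from root to H: C -> H
Depth = number of edges = 1

Answer: 1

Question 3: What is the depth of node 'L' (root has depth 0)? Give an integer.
Path from root to L: C -> H -> E -> L
Depth = number of edges = 3

Answer: 3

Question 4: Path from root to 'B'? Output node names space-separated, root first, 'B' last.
Walk down from root: C -> H -> J -> B

Answer: C H J B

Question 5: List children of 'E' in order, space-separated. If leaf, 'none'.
Answer: L

Derivation:
Node E's children (from adjacency): L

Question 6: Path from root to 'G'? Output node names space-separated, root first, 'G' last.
Answer: C H G

Derivation:
Walk down from root: C -> H -> G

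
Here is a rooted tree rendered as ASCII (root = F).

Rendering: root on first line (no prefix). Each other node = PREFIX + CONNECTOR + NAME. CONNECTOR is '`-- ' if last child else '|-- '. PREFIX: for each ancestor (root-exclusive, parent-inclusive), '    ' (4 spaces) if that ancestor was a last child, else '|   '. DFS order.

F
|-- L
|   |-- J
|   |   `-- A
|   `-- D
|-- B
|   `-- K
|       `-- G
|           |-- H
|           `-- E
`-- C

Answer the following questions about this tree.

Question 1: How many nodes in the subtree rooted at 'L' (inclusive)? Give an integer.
Answer: 4

Derivation:
Subtree rooted at L contains: A, D, J, L
Count = 4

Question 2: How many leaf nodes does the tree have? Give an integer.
Leaves (nodes with no children): A, C, D, E, H

Answer: 5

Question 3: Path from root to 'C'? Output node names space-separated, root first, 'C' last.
Answer: F C

Derivation:
Walk down from root: F -> C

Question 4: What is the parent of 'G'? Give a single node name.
Answer: K

Derivation:
Scan adjacency: G appears as child of K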